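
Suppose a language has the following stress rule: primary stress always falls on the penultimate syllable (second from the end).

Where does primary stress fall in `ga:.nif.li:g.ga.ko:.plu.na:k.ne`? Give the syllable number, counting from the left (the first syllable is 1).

The word has 8 syllables; the penultimate syllable (second from the end) is syllable 7 (na:k).
Primary stress: syllable 7 → ga:.nif.li:g.ga.ko:.plu.ˈna:k.ne.

7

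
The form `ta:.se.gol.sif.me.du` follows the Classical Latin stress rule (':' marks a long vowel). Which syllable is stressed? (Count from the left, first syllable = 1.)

4

Classical Latin: stress the penult if heavy (long vowel or closed), else the antepenult.
Weights: 4 sif H, 5 me L, 6 du L.
The penult (syllable 5, me) is light, so stress falls on the antepenult (syllable 4, sif).
Stress on syllable 4: ta:.se.gol.ˈsif.me.du.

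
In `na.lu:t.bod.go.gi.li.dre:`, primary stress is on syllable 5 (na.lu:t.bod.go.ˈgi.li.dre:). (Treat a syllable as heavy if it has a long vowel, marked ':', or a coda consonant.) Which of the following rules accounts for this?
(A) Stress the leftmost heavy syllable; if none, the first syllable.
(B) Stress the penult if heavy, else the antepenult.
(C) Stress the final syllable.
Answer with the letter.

B

Rule A → syllable 2 (observed: 5).
Rule B → syllable 5 ✓.
Rule C → syllable 7 (observed: 5).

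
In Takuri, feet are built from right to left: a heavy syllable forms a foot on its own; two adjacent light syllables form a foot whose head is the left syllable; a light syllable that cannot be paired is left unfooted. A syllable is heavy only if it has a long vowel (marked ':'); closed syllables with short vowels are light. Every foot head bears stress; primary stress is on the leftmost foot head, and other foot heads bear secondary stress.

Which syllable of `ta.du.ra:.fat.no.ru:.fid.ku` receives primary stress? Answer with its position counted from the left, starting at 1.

Weights: 1 ta L, 2 du L, 3 ra: H, 4 fat L, 5 no L, 6 ru: H, 7 fid L, 8 ku L.
Parse right to left (heavy = foot alone; LL = one foot; stranded L unfooted): (ˈta.du) (ˈra:) (ˈfat.no) (ˈru:) (ˈfid.ku).
Foot heads: 1, 3, 4, 6, 7.
Primary stress on the leftmost head = syllable 1.
Primary stress: syllable 1 → ˈta.du.ra:.fat.no.ru:.fid.ku.

1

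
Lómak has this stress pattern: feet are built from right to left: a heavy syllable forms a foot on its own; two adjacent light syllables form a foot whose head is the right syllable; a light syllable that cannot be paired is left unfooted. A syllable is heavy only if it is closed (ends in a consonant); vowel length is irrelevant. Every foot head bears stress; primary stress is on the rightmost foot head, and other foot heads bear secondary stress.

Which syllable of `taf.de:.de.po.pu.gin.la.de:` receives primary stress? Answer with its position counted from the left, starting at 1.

8

Weights: 1 taf H, 2 de: L, 3 de L, 4 po L, 5 pu L, 6 gin H, 7 la L, 8 de: L.
Parse right to left (heavy = foot alone; LL = one foot; stranded L unfooted): (ˈtaf) (de:.ˈde) (po.ˈpu) (ˈgin) (la.ˈde:).
Foot heads: 1, 3, 5, 6, 8.
Primary stress on the rightmost head = syllable 8.
Primary stress: syllable 8 → taf.de:.de.po.pu.gin.la.ˈde:.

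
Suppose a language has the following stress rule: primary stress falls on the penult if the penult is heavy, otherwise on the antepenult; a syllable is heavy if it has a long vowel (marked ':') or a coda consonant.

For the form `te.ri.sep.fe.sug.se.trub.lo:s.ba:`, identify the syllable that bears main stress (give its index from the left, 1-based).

8

Weights: 7 trub H, 8 lo:s H, 9 ba: H.
The penult (syllable 8, lo:s) is heavy, so it takes stress.
Primary stress: syllable 8 → te.ri.sep.fe.sug.se.trub.ˈlo:s.ba:.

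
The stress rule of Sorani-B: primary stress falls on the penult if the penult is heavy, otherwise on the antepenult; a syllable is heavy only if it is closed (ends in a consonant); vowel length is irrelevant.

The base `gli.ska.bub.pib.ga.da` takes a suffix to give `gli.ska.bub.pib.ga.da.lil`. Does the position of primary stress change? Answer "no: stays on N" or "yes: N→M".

Base `gli.ska.bub.pib.ga.da` (6 syllables):
  Weights: 4 pib H, 5 ga L, 6 da L.
  The penult (syllable 5, ga) is light, so stress falls on the antepenult (syllable 4, pib).
  → primary stress on syllable 4.
Suffixed `gli.ska.bub.pib.ga.da.lil` (7 syllables):
  Weights: 5 ga L, 6 da L, 7 lil H.
  The penult (syllable 6, da) is light, so stress falls on the antepenult (syllable 5, ga).
  → primary stress on syllable 5.

yes: 4→5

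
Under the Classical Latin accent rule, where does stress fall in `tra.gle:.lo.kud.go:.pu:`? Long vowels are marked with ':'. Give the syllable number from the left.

5

Classical Latin: stress the penult if heavy (long vowel or closed), else the antepenult.
Weights: 4 kud H, 5 go: H, 6 pu: H.
The penult (syllable 5, go:) is heavy, so it takes stress.
Stress on syllable 5: tra.gle:.lo.kud.ˈgo:.pu:.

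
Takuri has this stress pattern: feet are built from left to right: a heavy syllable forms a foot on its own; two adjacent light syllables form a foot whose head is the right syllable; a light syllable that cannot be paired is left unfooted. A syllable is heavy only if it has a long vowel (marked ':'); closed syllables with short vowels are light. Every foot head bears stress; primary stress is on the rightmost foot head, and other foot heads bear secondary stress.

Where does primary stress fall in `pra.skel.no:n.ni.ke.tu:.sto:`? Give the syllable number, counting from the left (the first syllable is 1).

Weights: 1 pra L, 2 skel L, 3 no:n H, 4 ni L, 5 ke L, 6 tu: H, 7 sto: H.
Parse left to right (heavy = foot alone; LL = one foot; stranded L unfooted): (pra.ˈskel) (ˈno:n) (ni.ˈke) (ˈtu:) (ˈsto:).
Foot heads: 2, 3, 5, 6, 7.
Primary stress on the rightmost head = syllable 7.
Primary stress: syllable 7 → pra.skel.no:n.ni.ke.tu:.ˈsto:.

7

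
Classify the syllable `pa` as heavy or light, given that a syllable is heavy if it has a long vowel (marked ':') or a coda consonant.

`pa`: short vowel, open (no coda). Short vowel, open → light.

light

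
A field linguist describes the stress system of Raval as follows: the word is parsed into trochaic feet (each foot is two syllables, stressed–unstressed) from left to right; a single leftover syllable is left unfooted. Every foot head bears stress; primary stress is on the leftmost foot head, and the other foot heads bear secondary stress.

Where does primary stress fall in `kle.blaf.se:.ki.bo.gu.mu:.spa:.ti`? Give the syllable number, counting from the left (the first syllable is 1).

1

Parse left to right into trochaic (ˈσσ) feet: (ˈkle.blaf) (ˈse:.ki) (ˈbo.gu) (ˈmu:.spa:) ti. Syllable 9 is left unfooted.
Foot heads (stressed positions): 1, 3, 5, 7.
End Rule Leftmost: primary stress on the leftmost head = syllable 1.
Primary stress: syllable 1 → ˈkle.blaf.se:.ki.bo.gu.mu:.spa:.ti.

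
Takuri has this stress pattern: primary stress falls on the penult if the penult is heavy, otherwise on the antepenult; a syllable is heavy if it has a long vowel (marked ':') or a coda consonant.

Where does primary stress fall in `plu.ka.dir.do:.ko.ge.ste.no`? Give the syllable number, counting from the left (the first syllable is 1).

Weights: 6 ge L, 7 ste L, 8 no L.
The penult (syllable 7, ste) is light, so stress falls on the antepenult (syllable 6, ge).
Primary stress: syllable 6 → plu.ka.dir.do:.ko.ˈge.ste.no.

6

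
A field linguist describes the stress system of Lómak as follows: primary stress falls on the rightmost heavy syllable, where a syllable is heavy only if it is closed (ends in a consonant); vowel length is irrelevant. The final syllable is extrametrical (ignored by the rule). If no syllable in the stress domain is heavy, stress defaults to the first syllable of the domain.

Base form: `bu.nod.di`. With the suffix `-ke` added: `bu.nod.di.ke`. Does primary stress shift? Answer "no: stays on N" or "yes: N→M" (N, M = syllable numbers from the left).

no: stays on 2

Base `bu.nod.di` (3 syllables):
  The final syllable (3, di) is extrametrical; the stress domain is syllables 1–2.
  Weights: 1 bu L, 2 nod H.
  Heavy syllables in the domain: 2. The rightmost is syllable 2 (nod).
  → primary stress on syllable 2.
Suffixed `bu.nod.di.ke` (4 syllables):
  The final syllable (4, ke) is extrametrical; the stress domain is syllables 1–3.
  Weights: 1 bu L, 2 nod H, 3 di L.
  Heavy syllables in the domain: 2. The rightmost is syllable 2 (nod).
  → primary stress on syllable 2.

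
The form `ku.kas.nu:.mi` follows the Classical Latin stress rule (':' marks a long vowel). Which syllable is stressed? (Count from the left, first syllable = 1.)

3

Classical Latin: stress the penult if heavy (long vowel or closed), else the antepenult.
Weights: 2 kas H, 3 nu: H, 4 mi L.
The penult (syllable 3, nu:) is heavy, so it takes stress.
Stress on syllable 3: ku.kas.ˈnu:.mi.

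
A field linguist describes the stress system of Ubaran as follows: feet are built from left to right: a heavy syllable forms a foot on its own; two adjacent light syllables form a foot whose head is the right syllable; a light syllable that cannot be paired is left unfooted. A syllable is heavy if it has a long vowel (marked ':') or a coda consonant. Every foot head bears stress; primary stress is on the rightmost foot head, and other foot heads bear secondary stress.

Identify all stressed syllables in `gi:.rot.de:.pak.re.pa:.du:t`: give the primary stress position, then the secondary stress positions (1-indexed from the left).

Weights: 1 gi: H, 2 rot H, 3 de: H, 4 pak H, 5 re L, 6 pa: H, 7 du:t H.
Parse left to right (heavy = foot alone; LL = one foot; stranded L unfooted): (ˈgi:) (ˈrot) (ˈde:) (ˈpak) re (ˈpa:) (ˈdu:t).
Foot heads: 1, 2, 3, 4, 6, 7.
Primary stress on the rightmost head = syllable 7.
Secondary stress on 1, 2, 3, 4, 6: ˌgi:.ˌrot.ˌde:.ˌpak.re.ˌpa:.ˈdu:t.

primary 7, secondary 1, 2, 3, 4, 6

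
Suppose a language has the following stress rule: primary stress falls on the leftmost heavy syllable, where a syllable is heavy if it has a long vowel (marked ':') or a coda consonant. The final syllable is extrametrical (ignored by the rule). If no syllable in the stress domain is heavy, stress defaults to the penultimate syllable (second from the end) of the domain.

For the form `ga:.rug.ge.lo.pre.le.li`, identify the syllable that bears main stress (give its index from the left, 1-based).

1

The final syllable (7, li) is extrametrical; the stress domain is syllables 1–6.
Weights: 1 ga: H, 2 rug H, 3 ge L, 4 lo L, 5 pre L, 6 le L.
Heavy syllables in the domain: 1, 2. The leftmost is syllable 1 (ga:).
Primary stress: syllable 1 → ˈga:.rug.ge.lo.pre.le.li.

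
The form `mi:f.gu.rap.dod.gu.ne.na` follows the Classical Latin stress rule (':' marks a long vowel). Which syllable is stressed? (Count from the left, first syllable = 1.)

Classical Latin: stress the penult if heavy (long vowel or closed), else the antepenult.
Weights: 5 gu L, 6 ne L, 7 na L.
The penult (syllable 6, ne) is light, so stress falls on the antepenult (syllable 5, gu).
Stress on syllable 5: mi:f.gu.rap.dod.ˈgu.ne.na.

5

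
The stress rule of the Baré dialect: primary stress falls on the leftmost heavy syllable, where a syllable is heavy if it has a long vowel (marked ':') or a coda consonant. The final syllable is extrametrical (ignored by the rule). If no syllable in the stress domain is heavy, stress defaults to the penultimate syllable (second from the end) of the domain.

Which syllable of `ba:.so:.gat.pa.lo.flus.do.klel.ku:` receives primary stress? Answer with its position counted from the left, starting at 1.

The final syllable (9, ku:) is extrametrical; the stress domain is syllables 1–8.
Weights: 1 ba: H, 2 so: H, 3 gat H, 4 pa L, 5 lo L, 6 flus H, 7 do L, 8 klel H.
Heavy syllables in the domain: 1, 2, 3, 6, 8. The leftmost is syllable 1 (ba:).
Primary stress: syllable 1 → ˈba:.so:.gat.pa.lo.flus.do.klel.ku:.

1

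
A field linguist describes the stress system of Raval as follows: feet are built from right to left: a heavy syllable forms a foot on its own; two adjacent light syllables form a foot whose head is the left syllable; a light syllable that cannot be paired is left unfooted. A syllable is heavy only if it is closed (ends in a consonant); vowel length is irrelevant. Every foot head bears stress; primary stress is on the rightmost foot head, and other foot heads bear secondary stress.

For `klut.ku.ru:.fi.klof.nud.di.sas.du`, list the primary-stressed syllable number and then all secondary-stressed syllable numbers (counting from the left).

primary 8, secondary 1, 3, 5, 6

Weights: 1 klut H, 2 ku L, 3 ru: L, 4 fi L, 5 klof H, 6 nud H, 7 di L, 8 sas H, 9 du L.
Parse right to left (heavy = foot alone; LL = one foot; stranded L unfooted): (ˈklut) ku (ˈru:.fi) (ˈklof) (ˈnud) di (ˈsas) du.
Foot heads: 1, 3, 5, 6, 8.
Primary stress on the rightmost head = syllable 8.
Secondary stress on 1, 3, 5, 6: ˌklut.ku.ˌru:.fi.ˌklof.ˌnud.di.ˈsas.du.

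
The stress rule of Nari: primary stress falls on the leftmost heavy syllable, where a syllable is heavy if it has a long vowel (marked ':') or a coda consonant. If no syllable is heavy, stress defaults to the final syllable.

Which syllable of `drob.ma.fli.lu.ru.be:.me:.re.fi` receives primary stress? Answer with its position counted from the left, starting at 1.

Weights: 1 drob H, 2 ma L, 3 fli L, 4 lu L, 5 ru L, 6 be: H, 7 me: H, 8 re L, 9 fi L.
Heavy syllables in the domain: 1, 6, 7. The leftmost is syllable 1 (drob).
Primary stress: syllable 1 → ˈdrob.ma.fli.lu.ru.be:.me:.re.fi.

1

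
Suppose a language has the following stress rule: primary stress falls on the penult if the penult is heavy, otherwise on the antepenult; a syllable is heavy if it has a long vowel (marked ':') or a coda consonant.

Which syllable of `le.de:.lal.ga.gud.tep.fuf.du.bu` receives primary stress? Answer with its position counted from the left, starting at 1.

7

Weights: 7 fuf H, 8 du L, 9 bu L.
The penult (syllable 8, du) is light, so stress falls on the antepenult (syllable 7, fuf).
Primary stress: syllable 7 → le.de:.lal.ga.gud.tep.ˈfuf.du.bu.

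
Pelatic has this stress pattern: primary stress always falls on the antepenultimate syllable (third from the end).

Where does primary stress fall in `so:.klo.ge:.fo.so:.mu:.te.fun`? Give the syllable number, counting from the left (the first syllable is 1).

6

The word has 8 syllables; the antepenultimate syllable (third from the end) is syllable 6 (mu:).
Primary stress: syllable 6 → so:.klo.ge:.fo.so:.ˈmu:.te.fun.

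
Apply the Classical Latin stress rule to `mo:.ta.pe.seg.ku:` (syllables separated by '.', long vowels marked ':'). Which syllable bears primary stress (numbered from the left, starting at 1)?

4

Classical Latin: stress the penult if heavy (long vowel or closed), else the antepenult.
Weights: 3 pe L, 4 seg H, 5 ku: H.
The penult (syllable 4, seg) is heavy, so it takes stress.
Stress on syllable 4: mo:.ta.pe.ˈseg.ku:.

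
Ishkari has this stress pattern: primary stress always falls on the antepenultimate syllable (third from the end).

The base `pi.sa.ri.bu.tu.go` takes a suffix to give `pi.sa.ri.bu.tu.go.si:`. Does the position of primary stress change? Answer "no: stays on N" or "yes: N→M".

yes: 4→5

Base `pi.sa.ri.bu.tu.go` (6 syllables):
  The word has 6 syllables; the antepenultimate syllable (third from the end) is syllable 4 (bu).
  → primary stress on syllable 4.
Suffixed `pi.sa.ri.bu.tu.go.si:` (7 syllables):
  The word has 7 syllables; the antepenultimate syllable (third from the end) is syllable 5 (tu).
  → primary stress on syllable 5.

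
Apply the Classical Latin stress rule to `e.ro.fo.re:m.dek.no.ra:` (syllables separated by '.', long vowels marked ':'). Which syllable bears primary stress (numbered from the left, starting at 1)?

Classical Latin: stress the penult if heavy (long vowel or closed), else the antepenult.
Weights: 5 dek H, 6 no L, 7 ra: H.
The penult (syllable 6, no) is light, so stress falls on the antepenult (syllable 5, dek).
Stress on syllable 5: e.ro.fo.re:m.ˈdek.no.ra:.

5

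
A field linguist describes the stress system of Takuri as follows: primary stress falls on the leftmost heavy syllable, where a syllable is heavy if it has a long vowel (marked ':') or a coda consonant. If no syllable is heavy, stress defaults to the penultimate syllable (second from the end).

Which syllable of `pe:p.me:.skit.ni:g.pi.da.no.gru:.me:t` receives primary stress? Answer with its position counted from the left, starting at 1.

Weights: 1 pe:p H, 2 me: H, 3 skit H, 4 ni:g H, 5 pi L, 6 da L, 7 no L, 8 gru: H, 9 me:t H.
Heavy syllables in the domain: 1, 2, 3, 4, 8, 9. The leftmost is syllable 1 (pe:p).
Primary stress: syllable 1 → ˈpe:p.me:.skit.ni:g.pi.da.no.gru:.me:t.

1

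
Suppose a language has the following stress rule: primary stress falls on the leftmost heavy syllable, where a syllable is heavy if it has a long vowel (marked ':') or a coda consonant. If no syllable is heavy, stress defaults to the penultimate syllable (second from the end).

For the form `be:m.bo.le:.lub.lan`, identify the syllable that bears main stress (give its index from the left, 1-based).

Weights: 1 be:m H, 2 bo L, 3 le: H, 4 lub H, 5 lan H.
Heavy syllables in the domain: 1, 3, 4, 5. The leftmost is syllable 1 (be:m).
Primary stress: syllable 1 → ˈbe:m.bo.le:.lub.lan.

1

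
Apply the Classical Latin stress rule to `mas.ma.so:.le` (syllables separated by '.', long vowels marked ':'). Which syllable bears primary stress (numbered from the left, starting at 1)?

3

Classical Latin: stress the penult if heavy (long vowel or closed), else the antepenult.
Weights: 2 ma L, 3 so: H, 4 le L.
The penult (syllable 3, so:) is heavy, so it takes stress.
Stress on syllable 3: mas.ma.ˈso:.le.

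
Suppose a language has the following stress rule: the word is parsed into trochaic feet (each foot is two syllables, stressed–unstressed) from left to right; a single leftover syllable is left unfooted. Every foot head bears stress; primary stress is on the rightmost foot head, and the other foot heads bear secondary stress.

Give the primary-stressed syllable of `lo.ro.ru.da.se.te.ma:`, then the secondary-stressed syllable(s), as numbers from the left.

primary 5, secondary 1, 3

Parse left to right into trochaic (ˈσσ) feet: (ˈlo.ro) (ˈru.da) (ˈse.te) ma:. Syllable 7 is left unfooted.
Foot heads (stressed positions): 1, 3, 5.
End Rule Rightmost: primary stress on the rightmost head = syllable 5.
Secondary stress on 1, 3: ˌlo.ro.ˌru.da.ˈse.te.ma:.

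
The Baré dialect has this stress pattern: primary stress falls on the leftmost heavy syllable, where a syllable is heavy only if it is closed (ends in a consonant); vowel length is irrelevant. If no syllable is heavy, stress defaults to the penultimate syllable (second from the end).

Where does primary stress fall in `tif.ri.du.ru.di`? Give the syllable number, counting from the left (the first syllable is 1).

1

Weights: 1 tif H, 2 ri L, 3 du L, 4 ru L, 5 di L.
Heavy syllables in the domain: 1. The leftmost is syllable 1 (tif).
Primary stress: syllable 1 → ˈtif.ri.du.ru.di.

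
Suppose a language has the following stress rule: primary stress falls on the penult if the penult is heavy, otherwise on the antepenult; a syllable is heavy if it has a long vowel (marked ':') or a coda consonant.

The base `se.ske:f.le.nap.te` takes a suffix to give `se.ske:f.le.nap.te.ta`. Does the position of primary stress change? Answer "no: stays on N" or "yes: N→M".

Base `se.ske:f.le.nap.te` (5 syllables):
  Weights: 3 le L, 4 nap H, 5 te L.
  The penult (syllable 4, nap) is heavy, so it takes stress.
  → primary stress on syllable 4.
Suffixed `se.ske:f.le.nap.te.ta` (6 syllables):
  Weights: 4 nap H, 5 te L, 6 ta L.
  The penult (syllable 5, te) is light, so stress falls on the antepenult (syllable 4, nap).
  → primary stress on syllable 4.

no: stays on 4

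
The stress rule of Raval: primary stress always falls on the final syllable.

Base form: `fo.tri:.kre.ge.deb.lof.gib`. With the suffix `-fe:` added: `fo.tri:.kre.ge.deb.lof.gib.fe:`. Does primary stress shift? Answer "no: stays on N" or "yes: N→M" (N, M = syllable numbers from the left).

Base `fo.tri:.kre.ge.deb.lof.gib` (7 syllables):
  The word has 7 syllables; the final syllable is syllable 7 (gib).
  → primary stress on syllable 7.
Suffixed `fo.tri:.kre.ge.deb.lof.gib.fe:` (8 syllables):
  The word has 8 syllables; the final syllable is syllable 8 (fe:).
  → primary stress on syllable 8.

yes: 7→8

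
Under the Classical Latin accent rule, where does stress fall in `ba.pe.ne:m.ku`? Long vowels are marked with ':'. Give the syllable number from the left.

3

Classical Latin: stress the penult if heavy (long vowel or closed), else the antepenult.
Weights: 2 pe L, 3 ne:m H, 4 ku L.
The penult (syllable 3, ne:m) is heavy, so it takes stress.
Stress on syllable 3: ba.pe.ˈne:m.ku.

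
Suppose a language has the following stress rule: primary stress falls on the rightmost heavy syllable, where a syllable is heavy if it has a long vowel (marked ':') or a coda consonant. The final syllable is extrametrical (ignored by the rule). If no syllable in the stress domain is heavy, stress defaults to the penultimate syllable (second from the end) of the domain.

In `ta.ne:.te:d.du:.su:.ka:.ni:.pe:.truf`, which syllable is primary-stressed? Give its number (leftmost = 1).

The final syllable (9, truf) is extrametrical; the stress domain is syllables 1–8.
Weights: 1 ta L, 2 ne: H, 3 te:d H, 4 du: H, 5 su: H, 6 ka: H, 7 ni: H, 8 pe: H.
Heavy syllables in the domain: 2, 3, 4, 5, 6, 7, 8. The rightmost is syllable 8 (pe:).
Primary stress: syllable 8 → ta.ne:.te:d.du:.su:.ka:.ni:.ˈpe:.truf.

8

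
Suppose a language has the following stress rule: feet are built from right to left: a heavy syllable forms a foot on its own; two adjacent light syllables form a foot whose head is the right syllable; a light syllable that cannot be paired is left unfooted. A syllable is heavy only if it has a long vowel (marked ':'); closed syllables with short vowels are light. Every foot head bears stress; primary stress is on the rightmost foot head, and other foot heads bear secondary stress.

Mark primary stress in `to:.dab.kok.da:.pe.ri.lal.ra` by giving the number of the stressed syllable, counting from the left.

8

Weights: 1 to: H, 2 dab L, 3 kok L, 4 da: H, 5 pe L, 6 ri L, 7 lal L, 8 ra L.
Parse right to left (heavy = foot alone; LL = one foot; stranded L unfooted): (ˈto:) (dab.ˈkok) (ˈda:) (pe.ˈri) (lal.ˈra).
Foot heads: 1, 3, 4, 6, 8.
Primary stress on the rightmost head = syllable 8.
Primary stress: syllable 8 → to:.dab.kok.da:.pe.ri.lal.ˈra.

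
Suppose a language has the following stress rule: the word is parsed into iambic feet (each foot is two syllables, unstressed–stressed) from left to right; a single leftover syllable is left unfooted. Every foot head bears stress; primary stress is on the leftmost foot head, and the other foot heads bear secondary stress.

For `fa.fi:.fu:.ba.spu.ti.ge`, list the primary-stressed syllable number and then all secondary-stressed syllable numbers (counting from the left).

Parse left to right into iambic (σˈσ) feet: (fa.ˈfi:) (fu:.ˈba) (spu.ˈti) ge. Syllable 7 is left unfooted.
Foot heads (stressed positions): 2, 4, 6.
End Rule Leftmost: primary stress on the leftmost head = syllable 2.
Secondary stress on 4, 6: fa.ˈfi:.fu:.ˌba.spu.ˌti.ge.

primary 2, secondary 4, 6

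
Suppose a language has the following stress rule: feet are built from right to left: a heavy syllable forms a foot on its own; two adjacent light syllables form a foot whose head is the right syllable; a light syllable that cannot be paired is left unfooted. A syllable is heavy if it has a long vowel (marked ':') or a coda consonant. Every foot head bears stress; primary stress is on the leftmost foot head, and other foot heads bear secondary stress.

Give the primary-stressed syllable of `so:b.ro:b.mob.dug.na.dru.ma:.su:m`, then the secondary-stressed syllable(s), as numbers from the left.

Weights: 1 so:b H, 2 ro:b H, 3 mob H, 4 dug H, 5 na L, 6 dru L, 7 ma: H, 8 su:m H.
Parse right to left (heavy = foot alone; LL = one foot; stranded L unfooted): (ˈso:b) (ˈro:b) (ˈmob) (ˈdug) (na.ˈdru) (ˈma:) (ˈsu:m).
Foot heads: 1, 2, 3, 4, 6, 7, 8.
Primary stress on the leftmost head = syllable 1.
Secondary stress on 2, 3, 4, 6, 7, 8: ˈso:b.ˌro:b.ˌmob.ˌdug.na.ˌdru.ˌma:.ˌsu:m.

primary 1, secondary 2, 3, 4, 6, 7, 8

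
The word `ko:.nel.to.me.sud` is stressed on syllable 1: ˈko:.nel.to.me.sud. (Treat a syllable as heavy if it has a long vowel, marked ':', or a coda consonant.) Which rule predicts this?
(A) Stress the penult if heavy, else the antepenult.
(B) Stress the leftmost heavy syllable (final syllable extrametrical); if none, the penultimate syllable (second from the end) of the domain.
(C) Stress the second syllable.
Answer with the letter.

B

Rule A → syllable 3 (observed: 1).
Rule B → syllable 1 ✓.
Rule C → syllable 2 (observed: 1).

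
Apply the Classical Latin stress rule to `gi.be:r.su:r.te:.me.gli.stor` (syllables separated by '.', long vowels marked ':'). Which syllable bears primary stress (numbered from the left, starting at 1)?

Classical Latin: stress the penult if heavy (long vowel or closed), else the antepenult.
Weights: 5 me L, 6 gli L, 7 stor H.
The penult (syllable 6, gli) is light, so stress falls on the antepenult (syllable 5, me).
Stress on syllable 5: gi.be:r.su:r.te:.ˈme.gli.stor.

5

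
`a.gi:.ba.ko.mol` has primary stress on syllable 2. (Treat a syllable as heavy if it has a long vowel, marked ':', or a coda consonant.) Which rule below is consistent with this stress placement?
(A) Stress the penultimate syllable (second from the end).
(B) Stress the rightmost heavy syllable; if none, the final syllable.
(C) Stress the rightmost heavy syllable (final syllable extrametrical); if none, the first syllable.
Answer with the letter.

Rule A → syllable 4 (observed: 2).
Rule B → syllable 5 (observed: 2).
Rule C → syllable 2 ✓.

C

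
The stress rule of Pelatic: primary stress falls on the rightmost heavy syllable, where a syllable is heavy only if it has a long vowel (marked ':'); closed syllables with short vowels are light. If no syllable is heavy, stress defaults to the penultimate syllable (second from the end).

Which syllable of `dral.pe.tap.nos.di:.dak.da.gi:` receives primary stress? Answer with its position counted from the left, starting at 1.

8

Weights: 1 dral L, 2 pe L, 3 tap L, 4 nos L, 5 di: H, 6 dak L, 7 da L, 8 gi: H.
Heavy syllables in the domain: 5, 8. The rightmost is syllable 8 (gi:).
Primary stress: syllable 8 → dral.pe.tap.nos.di:.dak.da.ˈgi:.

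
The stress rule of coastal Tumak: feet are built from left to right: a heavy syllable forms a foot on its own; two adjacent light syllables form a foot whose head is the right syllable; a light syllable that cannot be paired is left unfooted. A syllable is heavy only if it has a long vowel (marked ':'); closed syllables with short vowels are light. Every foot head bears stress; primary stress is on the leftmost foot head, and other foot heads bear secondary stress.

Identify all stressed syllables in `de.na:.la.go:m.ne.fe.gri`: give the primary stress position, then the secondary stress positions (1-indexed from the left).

Weights: 1 de L, 2 na: H, 3 la L, 4 go:m H, 5 ne L, 6 fe L, 7 gri L.
Parse left to right (heavy = foot alone; LL = one foot; stranded L unfooted): de (ˈna:) la (ˈgo:m) (ne.ˈfe) gri.
Foot heads: 2, 4, 6.
Primary stress on the leftmost head = syllable 2.
Secondary stress on 4, 6: de.ˈna:.la.ˌgo:m.ne.ˌfe.gri.

primary 2, secondary 4, 6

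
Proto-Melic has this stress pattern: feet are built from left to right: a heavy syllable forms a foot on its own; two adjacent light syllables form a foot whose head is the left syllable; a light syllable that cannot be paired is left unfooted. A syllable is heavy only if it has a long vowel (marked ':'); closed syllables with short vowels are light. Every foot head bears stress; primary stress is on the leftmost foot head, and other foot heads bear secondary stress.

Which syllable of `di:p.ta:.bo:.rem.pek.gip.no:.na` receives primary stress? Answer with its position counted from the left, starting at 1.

Weights: 1 di:p H, 2 ta: H, 3 bo: H, 4 rem L, 5 pek L, 6 gip L, 7 no: H, 8 na L.
Parse left to right (heavy = foot alone; LL = one foot; stranded L unfooted): (ˈdi:p) (ˈta:) (ˈbo:) (ˈrem.pek) gip (ˈno:) na.
Foot heads: 1, 2, 3, 4, 7.
Primary stress on the leftmost head = syllable 1.
Primary stress: syllable 1 → ˈdi:p.ta:.bo:.rem.pek.gip.no:.na.

1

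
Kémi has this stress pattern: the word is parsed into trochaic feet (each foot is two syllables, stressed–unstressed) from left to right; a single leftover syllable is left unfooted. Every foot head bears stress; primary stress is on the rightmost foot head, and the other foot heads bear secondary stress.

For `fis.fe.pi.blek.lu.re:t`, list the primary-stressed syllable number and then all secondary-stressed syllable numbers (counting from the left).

primary 5, secondary 1, 3

Parse left to right into trochaic (ˈσσ) feet: (ˈfis.fe) (ˈpi.blek) (ˈlu.re:t).
Foot heads (stressed positions): 1, 3, 5.
End Rule Rightmost: primary stress on the rightmost head = syllable 5.
Secondary stress on 1, 3: ˌfis.fe.ˌpi.blek.ˈlu.re:t.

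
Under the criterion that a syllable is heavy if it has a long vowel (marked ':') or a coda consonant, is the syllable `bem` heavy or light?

heavy

`bem`: short vowel, closed (coda /m/). Closed → heavy.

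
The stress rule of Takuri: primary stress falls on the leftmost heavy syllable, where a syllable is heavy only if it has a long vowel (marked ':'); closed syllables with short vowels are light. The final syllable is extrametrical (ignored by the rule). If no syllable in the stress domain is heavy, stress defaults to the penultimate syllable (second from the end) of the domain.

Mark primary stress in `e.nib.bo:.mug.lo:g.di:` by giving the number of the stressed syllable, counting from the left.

The final syllable (6, di:) is extrametrical; the stress domain is syllables 1–5.
Weights: 1 e L, 2 nib L, 3 bo: H, 4 mug L, 5 lo:g H.
Heavy syllables in the domain: 3, 5. The leftmost is syllable 3 (bo:).
Primary stress: syllable 3 → e.nib.ˈbo:.mug.lo:g.di:.

3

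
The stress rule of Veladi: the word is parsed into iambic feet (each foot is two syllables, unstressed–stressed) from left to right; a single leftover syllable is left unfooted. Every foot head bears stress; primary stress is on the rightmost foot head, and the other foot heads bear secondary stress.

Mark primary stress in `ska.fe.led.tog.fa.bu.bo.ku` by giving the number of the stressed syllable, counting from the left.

8

Parse left to right into iambic (σˈσ) feet: (ska.ˈfe) (led.ˈtog) (fa.ˈbu) (bo.ˈku).
Foot heads (stressed positions): 2, 4, 6, 8.
End Rule Rightmost: primary stress on the rightmost head = syllable 8.
Primary stress: syllable 8 → ska.fe.led.tog.fa.bu.bo.ˈku.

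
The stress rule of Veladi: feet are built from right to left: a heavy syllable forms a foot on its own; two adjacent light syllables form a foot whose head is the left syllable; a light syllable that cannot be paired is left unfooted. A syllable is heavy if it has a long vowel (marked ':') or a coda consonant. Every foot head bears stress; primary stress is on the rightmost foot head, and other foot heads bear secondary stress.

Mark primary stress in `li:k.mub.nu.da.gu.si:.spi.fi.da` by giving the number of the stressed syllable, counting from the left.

8

Weights: 1 li:k H, 2 mub H, 3 nu L, 4 da L, 5 gu L, 6 si: H, 7 spi L, 8 fi L, 9 da L.
Parse right to left (heavy = foot alone; LL = one foot; stranded L unfooted): (ˈli:k) (ˈmub) nu (ˈda.gu) (ˈsi:) spi (ˈfi.da).
Foot heads: 1, 2, 4, 6, 8.
Primary stress on the rightmost head = syllable 8.
Primary stress: syllable 8 → li:k.mub.nu.da.gu.si:.spi.ˈfi.da.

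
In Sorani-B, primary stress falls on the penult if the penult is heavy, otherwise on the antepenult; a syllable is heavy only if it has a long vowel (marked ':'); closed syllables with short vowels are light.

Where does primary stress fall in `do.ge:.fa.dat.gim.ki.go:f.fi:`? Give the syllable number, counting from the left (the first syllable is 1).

7

Weights: 6 ki L, 7 go:f H, 8 fi: H.
The penult (syllable 7, go:f) is heavy, so it takes stress.
Primary stress: syllable 7 → do.ge:.fa.dat.gim.ki.ˈgo:f.fi:.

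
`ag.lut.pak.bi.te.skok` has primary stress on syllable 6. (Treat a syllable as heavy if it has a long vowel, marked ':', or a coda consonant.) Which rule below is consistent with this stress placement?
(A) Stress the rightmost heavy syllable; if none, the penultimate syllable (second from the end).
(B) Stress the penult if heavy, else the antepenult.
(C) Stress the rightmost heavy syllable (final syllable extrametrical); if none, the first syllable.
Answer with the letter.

A

Rule A → syllable 6 ✓.
Rule B → syllable 4 (observed: 6).
Rule C → syllable 3 (observed: 6).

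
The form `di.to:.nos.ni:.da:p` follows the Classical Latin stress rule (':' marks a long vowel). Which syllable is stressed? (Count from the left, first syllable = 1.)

4

Classical Latin: stress the penult if heavy (long vowel or closed), else the antepenult.
Weights: 3 nos H, 4 ni: H, 5 da:p H.
The penult (syllable 4, ni:) is heavy, so it takes stress.
Stress on syllable 4: di.to:.nos.ˈni:.da:p.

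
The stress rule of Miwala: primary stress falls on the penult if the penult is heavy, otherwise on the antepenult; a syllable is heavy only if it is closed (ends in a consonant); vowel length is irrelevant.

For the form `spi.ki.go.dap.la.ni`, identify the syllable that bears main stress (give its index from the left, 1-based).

4

Weights: 4 dap H, 5 la L, 6 ni L.
The penult (syllable 5, la) is light, so stress falls on the antepenult (syllable 4, dap).
Primary stress: syllable 4 → spi.ki.go.ˈdap.la.ni.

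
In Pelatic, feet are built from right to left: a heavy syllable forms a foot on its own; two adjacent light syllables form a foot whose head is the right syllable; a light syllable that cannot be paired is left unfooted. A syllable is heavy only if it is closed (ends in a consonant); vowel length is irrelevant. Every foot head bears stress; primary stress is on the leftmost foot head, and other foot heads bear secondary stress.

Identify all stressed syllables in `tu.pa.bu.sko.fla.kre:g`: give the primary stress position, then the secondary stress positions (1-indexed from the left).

Weights: 1 tu L, 2 pa L, 3 bu L, 4 sko L, 5 fla L, 6 kre:g H.
Parse right to left (heavy = foot alone; LL = one foot; stranded L unfooted): tu (pa.ˈbu) (sko.ˈfla) (ˈkre:g).
Foot heads: 3, 5, 6.
Primary stress on the leftmost head = syllable 3.
Secondary stress on 5, 6: tu.pa.ˈbu.sko.ˌfla.ˌkre:g.

primary 3, secondary 5, 6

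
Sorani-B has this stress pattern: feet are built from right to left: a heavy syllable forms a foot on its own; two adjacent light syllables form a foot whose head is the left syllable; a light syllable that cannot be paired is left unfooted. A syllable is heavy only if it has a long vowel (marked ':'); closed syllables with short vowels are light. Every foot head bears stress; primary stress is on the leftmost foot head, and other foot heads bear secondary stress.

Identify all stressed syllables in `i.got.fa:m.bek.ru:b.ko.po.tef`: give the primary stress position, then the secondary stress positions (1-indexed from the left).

primary 1, secondary 3, 5, 7

Weights: 1 i L, 2 got L, 3 fa:m H, 4 bek L, 5 ru:b H, 6 ko L, 7 po L, 8 tef L.
Parse right to left (heavy = foot alone; LL = one foot; stranded L unfooted): (ˈi.got) (ˈfa:m) bek (ˈru:b) ko (ˈpo.tef).
Foot heads: 1, 3, 5, 7.
Primary stress on the leftmost head = syllable 1.
Secondary stress on 3, 5, 7: ˈi.got.ˌfa:m.bek.ˌru:b.ko.ˌpo.tef.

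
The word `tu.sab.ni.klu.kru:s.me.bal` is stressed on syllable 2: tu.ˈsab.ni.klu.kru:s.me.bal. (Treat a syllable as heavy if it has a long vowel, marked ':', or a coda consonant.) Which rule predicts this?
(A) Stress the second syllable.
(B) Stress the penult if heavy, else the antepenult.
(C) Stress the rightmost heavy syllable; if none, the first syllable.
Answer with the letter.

Rule A → syllable 2 ✓.
Rule B → syllable 5 (observed: 2).
Rule C → syllable 7 (observed: 2).

A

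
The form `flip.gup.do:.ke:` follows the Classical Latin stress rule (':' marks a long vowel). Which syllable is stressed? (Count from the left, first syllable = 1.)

3

Classical Latin: stress the penult if heavy (long vowel or closed), else the antepenult.
Weights: 2 gup H, 3 do: H, 4 ke: H.
The penult (syllable 3, do:) is heavy, so it takes stress.
Stress on syllable 3: flip.gup.ˈdo:.ke:.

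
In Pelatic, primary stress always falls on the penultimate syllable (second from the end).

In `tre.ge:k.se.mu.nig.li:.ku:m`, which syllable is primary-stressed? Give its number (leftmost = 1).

The word has 7 syllables; the penultimate syllable (second from the end) is syllable 6 (li:).
Primary stress: syllable 6 → tre.ge:k.se.mu.nig.ˈli:.ku:m.

6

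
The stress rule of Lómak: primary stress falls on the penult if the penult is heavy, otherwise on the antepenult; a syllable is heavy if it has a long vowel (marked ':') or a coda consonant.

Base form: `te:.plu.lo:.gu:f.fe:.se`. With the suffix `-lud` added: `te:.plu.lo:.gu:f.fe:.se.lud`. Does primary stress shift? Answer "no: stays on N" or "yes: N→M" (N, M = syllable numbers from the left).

Base `te:.plu.lo:.gu:f.fe:.se` (6 syllables):
  Weights: 4 gu:f H, 5 fe: H, 6 se L.
  The penult (syllable 5, fe:) is heavy, so it takes stress.
  → primary stress on syllable 5.
Suffixed `te:.plu.lo:.gu:f.fe:.se.lud` (7 syllables):
  Weights: 5 fe: H, 6 se L, 7 lud H.
  The penult (syllable 6, se) is light, so stress falls on the antepenult (syllable 5, fe:).
  → primary stress on syllable 5.

no: stays on 5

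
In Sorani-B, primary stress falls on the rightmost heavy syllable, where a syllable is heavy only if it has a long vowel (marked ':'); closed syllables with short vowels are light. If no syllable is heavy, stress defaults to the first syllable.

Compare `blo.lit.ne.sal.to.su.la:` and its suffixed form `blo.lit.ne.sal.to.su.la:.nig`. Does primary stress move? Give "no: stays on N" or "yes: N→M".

no: stays on 7

Base `blo.lit.ne.sal.to.su.la:` (7 syllables):
  Weights: 1 blo L, 2 lit L, 3 ne L, 4 sal L, 5 to L, 6 su L, 7 la: H.
  Heavy syllables in the domain: 7. The rightmost is syllable 7 (la:).
  → primary stress on syllable 7.
Suffixed `blo.lit.ne.sal.to.su.la:.nig` (8 syllables):
  Weights: 1 blo L, 2 lit L, 3 ne L, 4 sal L, 5 to L, 6 su L, 7 la: H, 8 nig L.
  Heavy syllables in the domain: 7. The rightmost is syllable 7 (la:).
  → primary stress on syllable 7.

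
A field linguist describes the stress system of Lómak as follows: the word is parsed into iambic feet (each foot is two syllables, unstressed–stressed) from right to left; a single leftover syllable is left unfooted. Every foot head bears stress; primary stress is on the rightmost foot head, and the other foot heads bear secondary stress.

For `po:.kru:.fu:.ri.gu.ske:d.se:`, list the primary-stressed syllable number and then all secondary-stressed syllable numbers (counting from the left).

Parse right to left into iambic (σˈσ) feet: po: (kru:.ˈfu:) (ri.ˈgu) (ske:d.ˈse:). Syllable 1 is left unfooted.
Foot heads (stressed positions): 3, 5, 7.
End Rule Rightmost: primary stress on the rightmost head = syllable 7.
Secondary stress on 3, 5: po:.kru:.ˌfu:.ri.ˌgu.ske:d.ˈse:.

primary 7, secondary 3, 5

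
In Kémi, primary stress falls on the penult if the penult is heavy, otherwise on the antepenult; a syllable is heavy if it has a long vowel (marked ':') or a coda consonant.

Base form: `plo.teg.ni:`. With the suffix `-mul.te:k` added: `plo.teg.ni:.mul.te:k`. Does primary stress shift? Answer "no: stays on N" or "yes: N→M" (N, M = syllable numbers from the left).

yes: 2→4

Base `plo.teg.ni:` (3 syllables):
  Weights: 1 plo L, 2 teg H, 3 ni: H.
  The penult (syllable 2, teg) is heavy, so it takes stress.
  → primary stress on syllable 2.
Suffixed `plo.teg.ni:.mul.te:k` (5 syllables):
  Weights: 3 ni: H, 4 mul H, 5 te:k H.
  The penult (syllable 4, mul) is heavy, so it takes stress.
  → primary stress on syllable 4.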